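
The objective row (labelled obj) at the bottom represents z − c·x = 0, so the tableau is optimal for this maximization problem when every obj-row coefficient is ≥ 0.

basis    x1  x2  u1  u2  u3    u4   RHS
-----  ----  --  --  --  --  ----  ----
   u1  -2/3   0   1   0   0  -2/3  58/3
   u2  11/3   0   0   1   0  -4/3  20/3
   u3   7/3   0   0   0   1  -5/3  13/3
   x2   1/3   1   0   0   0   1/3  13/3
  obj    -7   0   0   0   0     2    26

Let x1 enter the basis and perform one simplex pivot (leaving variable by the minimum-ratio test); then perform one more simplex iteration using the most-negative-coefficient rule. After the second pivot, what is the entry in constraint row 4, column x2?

11/5

Ratio test on column x1 — row 1: entry -2/3 ≤ 0; row 2: (20/3)/(11/3) = 20/11; row 3: (13/3)/(7/3) = 13/7; row 4: (13/3)/(1/3) = 13. Minimum is 20/11 at row 2 (u2 leaves); pivot element 11/3.
Divide row 2 by 11/3; eliminate column x1 from the other rows.
Second iteration: most negative obj-row entry is -6/11 in column u4, so u4 enters.
Ratio test on column u4 — row 1: entry -10/11 ≤ 0; row 2: entry -4/11 ≤ 0; row 3: entry -9/11 ≤ 0; row 4: (41/11)/(5/11) = 41/5. Minimum is 41/5 at row 4 (x2 leaves); pivot element 5/11.
Divide row 4 by 5/11; eliminate column u4 from the other rows.
After both pivots, the entry at constraint row 4, column x2 is 11/5.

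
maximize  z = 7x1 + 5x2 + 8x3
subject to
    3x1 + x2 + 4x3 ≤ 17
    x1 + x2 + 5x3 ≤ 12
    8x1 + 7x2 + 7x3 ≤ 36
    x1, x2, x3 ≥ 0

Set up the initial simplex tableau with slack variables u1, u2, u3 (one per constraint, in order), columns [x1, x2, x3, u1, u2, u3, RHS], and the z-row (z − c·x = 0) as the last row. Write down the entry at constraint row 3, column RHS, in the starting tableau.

The RHS of constraint 3 is b_3 = 36.

36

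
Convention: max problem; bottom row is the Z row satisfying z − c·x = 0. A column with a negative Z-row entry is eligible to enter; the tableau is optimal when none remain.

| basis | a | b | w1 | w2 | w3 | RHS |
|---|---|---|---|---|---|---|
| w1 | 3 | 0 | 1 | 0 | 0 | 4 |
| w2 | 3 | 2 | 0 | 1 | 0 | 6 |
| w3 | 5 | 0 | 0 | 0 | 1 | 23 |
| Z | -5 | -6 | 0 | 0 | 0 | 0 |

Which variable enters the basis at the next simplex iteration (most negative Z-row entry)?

Negative Z-row entries: a: -5, b: -6.
The most negative is -6 in column b, so b enters.

b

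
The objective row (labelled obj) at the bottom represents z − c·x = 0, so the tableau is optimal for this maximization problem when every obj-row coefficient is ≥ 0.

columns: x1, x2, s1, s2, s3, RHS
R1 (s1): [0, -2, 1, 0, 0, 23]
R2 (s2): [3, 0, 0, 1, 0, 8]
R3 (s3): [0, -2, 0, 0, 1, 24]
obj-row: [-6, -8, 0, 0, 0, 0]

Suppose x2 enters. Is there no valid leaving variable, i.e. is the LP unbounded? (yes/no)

yes

Every constraint-row entry in column x2 is ≤ 0, so increasing x2 is unbounded.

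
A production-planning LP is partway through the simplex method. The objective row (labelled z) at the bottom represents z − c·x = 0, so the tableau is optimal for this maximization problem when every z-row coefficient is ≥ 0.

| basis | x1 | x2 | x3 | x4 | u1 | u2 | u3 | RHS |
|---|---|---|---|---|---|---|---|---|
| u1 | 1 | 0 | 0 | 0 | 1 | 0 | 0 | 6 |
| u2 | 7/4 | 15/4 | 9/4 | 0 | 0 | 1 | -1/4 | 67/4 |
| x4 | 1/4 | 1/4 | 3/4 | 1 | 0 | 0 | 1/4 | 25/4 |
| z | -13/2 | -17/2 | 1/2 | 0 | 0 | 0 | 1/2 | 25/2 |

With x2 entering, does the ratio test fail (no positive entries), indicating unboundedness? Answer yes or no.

Column x2 has positive entries in row(s) 2, 3, so the ratio test bounds it — not unbounded.

no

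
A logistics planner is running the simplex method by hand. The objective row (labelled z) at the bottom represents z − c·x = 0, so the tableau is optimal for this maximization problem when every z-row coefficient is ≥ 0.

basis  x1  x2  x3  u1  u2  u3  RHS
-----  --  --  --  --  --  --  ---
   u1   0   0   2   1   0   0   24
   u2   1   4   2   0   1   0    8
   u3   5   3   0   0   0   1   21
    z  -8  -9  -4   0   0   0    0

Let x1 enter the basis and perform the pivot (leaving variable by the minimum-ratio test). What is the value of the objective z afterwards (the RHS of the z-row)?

168/5

Ratio test on column x1 — row 1: entry 0 ≤ 0; row 2: 8/1 = 8; row 3: 21/5 = 21/5. Minimum is 21/5 at row 3 (u3 leaves); pivot element 5.
Pivot on row 3; the z-row RHS becomes 0 − (-8)·(21/5) = 168/5.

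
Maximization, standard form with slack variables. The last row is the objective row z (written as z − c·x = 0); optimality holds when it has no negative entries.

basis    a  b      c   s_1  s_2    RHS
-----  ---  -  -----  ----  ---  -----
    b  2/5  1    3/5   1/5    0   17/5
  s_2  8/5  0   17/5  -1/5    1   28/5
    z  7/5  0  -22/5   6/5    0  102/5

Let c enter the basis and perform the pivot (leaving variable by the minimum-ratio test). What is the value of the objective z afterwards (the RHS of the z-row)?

470/17

Ratio test on column c — row 1: (17/5)/(3/5) = 17/3; row 2: (28/5)/(17/5) = 28/17. Minimum is 28/17 at row 2 (s_2 leaves); pivot element 17/5.
Pivot on row 2; the z-row RHS becomes 102/5 − (-22/5)·(28/17) = 470/17.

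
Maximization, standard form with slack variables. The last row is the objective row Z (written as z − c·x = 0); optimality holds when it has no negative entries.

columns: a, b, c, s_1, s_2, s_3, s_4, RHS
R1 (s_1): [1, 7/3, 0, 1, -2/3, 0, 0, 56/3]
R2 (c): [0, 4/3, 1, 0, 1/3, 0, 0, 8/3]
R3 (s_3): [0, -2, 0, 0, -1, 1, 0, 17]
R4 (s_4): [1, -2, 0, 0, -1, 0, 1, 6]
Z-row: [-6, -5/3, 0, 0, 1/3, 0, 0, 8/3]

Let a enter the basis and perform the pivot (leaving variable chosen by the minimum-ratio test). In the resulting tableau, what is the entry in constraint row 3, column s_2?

Ratio test on column a — row 1: (56/3)/1 = 56/3; row 2: entry 0 ≤ 0; row 3: entry 0 ≤ 0; row 4: 6/1 = 6. Minimum is 6 at row 4 (s_4 leaves); pivot element 1.
Divide row 4 by 1; eliminate column a from the other rows.
Row 3 update in column s_2: -1 − 0·(-1) = -1.

-1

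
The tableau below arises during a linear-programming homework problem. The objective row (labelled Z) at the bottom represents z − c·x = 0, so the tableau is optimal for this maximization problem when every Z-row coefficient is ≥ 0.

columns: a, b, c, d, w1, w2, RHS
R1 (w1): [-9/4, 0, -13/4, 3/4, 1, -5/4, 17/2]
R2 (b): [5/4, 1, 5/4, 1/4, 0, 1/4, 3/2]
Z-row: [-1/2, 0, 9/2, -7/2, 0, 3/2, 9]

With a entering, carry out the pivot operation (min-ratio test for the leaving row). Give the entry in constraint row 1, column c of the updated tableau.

Ratio test on column a — row 1: entry -9/4 ≤ 0; row 2: (3/2)/(5/4) = 6/5. Minimum is 6/5 at row 2 (b leaves); pivot element 5/4.
Divide row 2 by 5/4; eliminate column a from the other rows.
Row 1 update in column c: -13/4 − (-9/4)·1 = -1.

-1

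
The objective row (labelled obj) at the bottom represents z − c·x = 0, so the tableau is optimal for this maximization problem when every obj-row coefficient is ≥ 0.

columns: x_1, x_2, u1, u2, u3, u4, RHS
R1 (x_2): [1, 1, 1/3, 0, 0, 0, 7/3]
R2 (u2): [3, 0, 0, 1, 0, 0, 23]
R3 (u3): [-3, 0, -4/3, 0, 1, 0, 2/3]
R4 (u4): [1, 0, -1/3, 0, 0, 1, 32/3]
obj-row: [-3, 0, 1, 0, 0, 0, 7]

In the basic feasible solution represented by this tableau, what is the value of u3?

u3 is basic (row 3); its value is the RHS of that row, 2/3.

2/3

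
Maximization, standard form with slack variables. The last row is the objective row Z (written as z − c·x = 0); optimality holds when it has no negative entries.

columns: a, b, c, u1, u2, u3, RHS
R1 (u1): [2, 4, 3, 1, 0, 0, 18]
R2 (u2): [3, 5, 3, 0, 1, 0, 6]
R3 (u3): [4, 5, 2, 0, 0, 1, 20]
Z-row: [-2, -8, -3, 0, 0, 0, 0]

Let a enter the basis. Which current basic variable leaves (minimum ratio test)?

Column a entries and ratios — u1: 18/2 = 9; u2: 6/3 = 2; u3: 20/4 = 5.
Smallest ratio is 2 in the row of u2, so u2 leaves.

u2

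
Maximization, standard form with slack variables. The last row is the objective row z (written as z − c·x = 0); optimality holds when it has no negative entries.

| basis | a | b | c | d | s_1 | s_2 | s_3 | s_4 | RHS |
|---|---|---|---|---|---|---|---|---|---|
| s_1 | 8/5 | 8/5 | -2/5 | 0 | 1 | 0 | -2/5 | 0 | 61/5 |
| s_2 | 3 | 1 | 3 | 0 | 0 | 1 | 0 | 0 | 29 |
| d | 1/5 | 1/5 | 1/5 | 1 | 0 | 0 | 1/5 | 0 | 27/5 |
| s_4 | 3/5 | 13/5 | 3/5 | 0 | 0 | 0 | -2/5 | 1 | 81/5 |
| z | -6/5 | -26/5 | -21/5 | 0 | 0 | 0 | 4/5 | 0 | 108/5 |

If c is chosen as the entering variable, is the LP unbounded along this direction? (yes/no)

Column c has positive entries in row(s) 2, 3, 4, so the ratio test bounds it — not unbounded.

no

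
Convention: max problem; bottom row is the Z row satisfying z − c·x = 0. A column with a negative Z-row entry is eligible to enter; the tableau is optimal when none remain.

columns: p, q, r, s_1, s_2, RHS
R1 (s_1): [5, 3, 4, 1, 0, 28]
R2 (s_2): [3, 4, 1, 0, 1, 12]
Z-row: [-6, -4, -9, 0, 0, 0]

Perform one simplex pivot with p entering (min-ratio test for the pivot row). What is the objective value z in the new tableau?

24

Ratio test on column p — row 1: 28/5 = 28/5; row 2: 12/3 = 4. Minimum is 4 at row 2 (s_2 leaves); pivot element 3.
Pivot on row 2; the Z-row RHS becomes 0 − (-6)·4 = 24.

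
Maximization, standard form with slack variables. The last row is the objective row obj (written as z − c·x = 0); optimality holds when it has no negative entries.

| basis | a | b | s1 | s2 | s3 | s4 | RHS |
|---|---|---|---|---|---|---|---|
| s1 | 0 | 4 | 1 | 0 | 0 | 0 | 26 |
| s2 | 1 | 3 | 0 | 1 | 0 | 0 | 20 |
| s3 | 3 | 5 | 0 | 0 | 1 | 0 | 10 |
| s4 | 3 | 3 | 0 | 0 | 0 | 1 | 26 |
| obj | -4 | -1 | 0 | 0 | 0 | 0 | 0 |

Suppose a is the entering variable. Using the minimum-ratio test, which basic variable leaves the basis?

s3

Column a entries and ratios — s1: 0 ≤ 0, skip; s2: 20/1 = 20; s3: 10/3 = 10/3; s4: 26/3 = 26/3.
Smallest ratio is 10/3 in the row of s3, so s3 leaves.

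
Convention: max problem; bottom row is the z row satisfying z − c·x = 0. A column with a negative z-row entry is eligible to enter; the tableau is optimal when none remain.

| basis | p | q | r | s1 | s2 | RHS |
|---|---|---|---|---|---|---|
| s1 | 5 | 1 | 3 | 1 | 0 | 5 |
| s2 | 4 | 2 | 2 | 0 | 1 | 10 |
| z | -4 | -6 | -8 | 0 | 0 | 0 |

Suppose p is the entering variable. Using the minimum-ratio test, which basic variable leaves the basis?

s1

Column p entries and ratios — s1: 5/5 = 1; s2: 10/4 = 5/2.
Smallest ratio is 1 in the row of s1, so s1 leaves.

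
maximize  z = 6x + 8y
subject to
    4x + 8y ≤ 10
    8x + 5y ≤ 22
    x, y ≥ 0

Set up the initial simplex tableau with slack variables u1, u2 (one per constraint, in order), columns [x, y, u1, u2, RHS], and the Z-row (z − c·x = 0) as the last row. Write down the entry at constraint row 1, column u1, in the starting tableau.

Slack u1 belongs to constraint 1; its column is the unit vector e_1, so the entry in row 1 is 1.

1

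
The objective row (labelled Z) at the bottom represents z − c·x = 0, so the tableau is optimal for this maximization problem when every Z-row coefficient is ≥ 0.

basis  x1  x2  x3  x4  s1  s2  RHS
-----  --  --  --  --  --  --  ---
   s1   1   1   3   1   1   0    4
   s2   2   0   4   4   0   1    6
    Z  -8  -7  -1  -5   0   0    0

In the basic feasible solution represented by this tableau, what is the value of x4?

0

x4 is not in the basis, so in the current basic feasible solution x4 = 0.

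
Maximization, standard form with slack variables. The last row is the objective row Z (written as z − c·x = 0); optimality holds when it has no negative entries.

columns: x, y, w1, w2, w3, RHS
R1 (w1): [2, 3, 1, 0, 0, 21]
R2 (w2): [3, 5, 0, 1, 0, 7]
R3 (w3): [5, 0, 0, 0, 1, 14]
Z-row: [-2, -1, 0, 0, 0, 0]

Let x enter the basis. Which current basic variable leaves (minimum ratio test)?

Column x entries and ratios — w1: 21/2 = 21/2; w2: 7/3 = 7/3; w3: 14/5 = 14/5.
Smallest ratio is 7/3 in the row of w2, so w2 leaves.

w2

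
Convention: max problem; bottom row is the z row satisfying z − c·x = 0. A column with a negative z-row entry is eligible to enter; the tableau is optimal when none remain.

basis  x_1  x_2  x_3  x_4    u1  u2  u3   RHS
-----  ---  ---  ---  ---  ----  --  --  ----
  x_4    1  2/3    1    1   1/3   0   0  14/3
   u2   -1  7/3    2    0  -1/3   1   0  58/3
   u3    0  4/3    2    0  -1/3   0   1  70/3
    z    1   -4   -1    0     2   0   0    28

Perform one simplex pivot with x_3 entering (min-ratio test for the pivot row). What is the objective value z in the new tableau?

Ratio test on column x_3 — row 1: (14/3)/1 = 14/3; row 2: (58/3)/2 = 29/3; row 3: (70/3)/2 = 35/3. Minimum is 14/3 at row 1 (x_4 leaves); pivot element 1.
Pivot on row 1; the z-row RHS becomes 28 − (-1)·(14/3) = 98/3.

98/3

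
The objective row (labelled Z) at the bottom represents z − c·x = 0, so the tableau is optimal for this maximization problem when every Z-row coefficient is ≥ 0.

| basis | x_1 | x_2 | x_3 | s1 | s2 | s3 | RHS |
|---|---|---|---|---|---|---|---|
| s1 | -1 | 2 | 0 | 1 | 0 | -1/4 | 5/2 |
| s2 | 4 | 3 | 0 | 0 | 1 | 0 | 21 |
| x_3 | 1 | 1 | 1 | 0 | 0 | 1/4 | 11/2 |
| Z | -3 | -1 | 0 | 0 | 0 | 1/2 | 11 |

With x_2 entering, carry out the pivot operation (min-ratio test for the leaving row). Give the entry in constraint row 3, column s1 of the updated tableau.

-1/2

Ratio test on column x_2 — row 1: (5/2)/2 = 5/4; row 2: 21/3 = 7; row 3: (11/2)/1 = 11/2. Minimum is 5/4 at row 1 (s1 leaves); pivot element 2.
Divide row 1 by 2; eliminate column x_2 from the other rows.
Row 3 update in column s1: 0 − 1·(1/2) = -1/2.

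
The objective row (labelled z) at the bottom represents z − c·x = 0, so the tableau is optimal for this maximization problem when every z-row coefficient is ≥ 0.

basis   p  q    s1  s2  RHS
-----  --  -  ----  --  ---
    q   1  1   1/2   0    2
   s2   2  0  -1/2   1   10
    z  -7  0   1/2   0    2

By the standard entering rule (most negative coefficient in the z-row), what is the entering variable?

p

Negative z-row entries: p: -7.
The most negative is -7 in column p, so p enters.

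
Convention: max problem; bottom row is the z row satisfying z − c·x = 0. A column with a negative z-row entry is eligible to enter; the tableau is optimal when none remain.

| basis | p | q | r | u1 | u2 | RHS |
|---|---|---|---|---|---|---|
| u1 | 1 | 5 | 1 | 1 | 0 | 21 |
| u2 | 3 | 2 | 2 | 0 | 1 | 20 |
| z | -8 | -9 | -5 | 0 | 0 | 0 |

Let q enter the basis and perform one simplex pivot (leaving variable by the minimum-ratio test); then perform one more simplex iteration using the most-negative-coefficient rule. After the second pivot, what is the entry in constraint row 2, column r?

8/13

Ratio test on column q — row 1: 21/5 = 21/5; row 2: 20/2 = 10. Minimum is 21/5 at row 1 (u1 leaves); pivot element 5.
Divide row 1 by 5; eliminate column q from the other rows.
Second iteration: most negative z-row entry is -31/5 in column p, so p enters.
Ratio test on column p — row 1: (21/5)/(1/5) = 21; row 2: (58/5)/(13/5) = 58/13. Minimum is 58/13 at row 2 (u2 leaves); pivot element 13/5.
Divide row 2 by 13/5; eliminate column p from the other rows.
After both pivots, the entry at constraint row 2, column r is 8/13.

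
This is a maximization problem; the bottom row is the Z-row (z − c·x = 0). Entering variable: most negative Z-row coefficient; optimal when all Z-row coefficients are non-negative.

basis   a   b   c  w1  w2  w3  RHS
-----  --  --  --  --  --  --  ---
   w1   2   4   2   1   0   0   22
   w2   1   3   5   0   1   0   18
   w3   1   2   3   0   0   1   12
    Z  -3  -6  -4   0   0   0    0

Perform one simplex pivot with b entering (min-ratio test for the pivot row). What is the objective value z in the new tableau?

Ratio test on column b — row 1: 22/4 = 11/2; row 2: 18/3 = 6; row 3: 12/2 = 6. Minimum is 11/2 at row 1 (w1 leaves); pivot element 4.
Pivot on row 1; the Z-row RHS becomes 0 − (-6)·(11/2) = 33.

33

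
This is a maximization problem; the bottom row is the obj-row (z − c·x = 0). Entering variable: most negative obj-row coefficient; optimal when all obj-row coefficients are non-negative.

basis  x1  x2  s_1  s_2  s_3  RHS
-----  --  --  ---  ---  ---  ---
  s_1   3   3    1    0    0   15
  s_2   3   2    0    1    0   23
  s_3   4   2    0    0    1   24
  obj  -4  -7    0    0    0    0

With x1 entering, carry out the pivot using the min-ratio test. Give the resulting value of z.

Ratio test on column x1 — row 1: 15/3 = 5; row 2: 23/3 = 23/3; row 3: 24/4 = 6. Minimum is 5 at row 1 (s_1 leaves); pivot element 3.
Pivot on row 1; the obj-row RHS becomes 0 − (-4)·5 = 20.

20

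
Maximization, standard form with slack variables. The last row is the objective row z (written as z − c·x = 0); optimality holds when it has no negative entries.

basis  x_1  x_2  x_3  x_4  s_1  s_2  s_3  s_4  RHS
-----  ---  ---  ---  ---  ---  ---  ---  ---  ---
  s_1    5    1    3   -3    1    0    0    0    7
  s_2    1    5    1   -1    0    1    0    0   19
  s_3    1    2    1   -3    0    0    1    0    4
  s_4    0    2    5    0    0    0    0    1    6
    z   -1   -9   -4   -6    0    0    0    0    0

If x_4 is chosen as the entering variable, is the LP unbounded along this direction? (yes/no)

yes

Every constraint-row entry in column x_4 is ≤ 0, so increasing x_4 is unbounded.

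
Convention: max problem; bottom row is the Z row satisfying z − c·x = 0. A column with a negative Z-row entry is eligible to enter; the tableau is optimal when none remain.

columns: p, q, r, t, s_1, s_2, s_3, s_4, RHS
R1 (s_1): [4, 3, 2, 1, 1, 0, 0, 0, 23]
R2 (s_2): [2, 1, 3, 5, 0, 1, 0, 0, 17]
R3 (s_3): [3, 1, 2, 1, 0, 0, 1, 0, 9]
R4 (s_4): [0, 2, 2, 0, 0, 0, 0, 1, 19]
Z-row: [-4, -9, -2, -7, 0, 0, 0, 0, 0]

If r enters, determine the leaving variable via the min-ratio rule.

s_3

Column r entries and ratios — s_1: 23/2 = 23/2; s_2: 17/3 = 17/3; s_3: 9/2 = 9/2; s_4: 19/2 = 19/2.
Smallest ratio is 9/2 in the row of s_3, so s_3 leaves.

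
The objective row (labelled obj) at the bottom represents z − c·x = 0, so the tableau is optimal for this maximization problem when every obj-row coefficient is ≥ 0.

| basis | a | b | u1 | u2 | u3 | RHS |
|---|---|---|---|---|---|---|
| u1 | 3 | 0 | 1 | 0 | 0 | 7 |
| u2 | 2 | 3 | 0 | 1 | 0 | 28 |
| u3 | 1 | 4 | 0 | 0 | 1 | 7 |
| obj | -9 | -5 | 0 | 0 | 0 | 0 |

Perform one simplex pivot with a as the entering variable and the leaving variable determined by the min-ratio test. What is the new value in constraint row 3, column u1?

-1/3

Ratio test on column a — row 1: 7/3 = 7/3; row 2: 28/2 = 14; row 3: 7/1 = 7. Minimum is 7/3 at row 1 (u1 leaves); pivot element 3.
Divide row 1 by 3; eliminate column a from the other rows.
Row 3 update in column u1: 0 − 1·(1/3) = -1/3.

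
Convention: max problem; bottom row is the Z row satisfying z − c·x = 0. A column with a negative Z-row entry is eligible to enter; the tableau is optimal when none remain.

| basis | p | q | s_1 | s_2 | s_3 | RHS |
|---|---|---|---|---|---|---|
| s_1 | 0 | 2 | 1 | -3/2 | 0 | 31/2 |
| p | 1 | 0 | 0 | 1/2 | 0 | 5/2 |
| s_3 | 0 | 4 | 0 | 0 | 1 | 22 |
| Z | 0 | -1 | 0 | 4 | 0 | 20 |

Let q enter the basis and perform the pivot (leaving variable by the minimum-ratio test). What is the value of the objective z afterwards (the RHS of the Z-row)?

51/2

Ratio test on column q — row 1: (31/2)/2 = 31/4; row 2: entry 0 ≤ 0; row 3: 22/4 = 11/2. Minimum is 11/2 at row 3 (s_3 leaves); pivot element 4.
Pivot on row 3; the Z-row RHS becomes 20 − (-1)·(11/2) = 51/2.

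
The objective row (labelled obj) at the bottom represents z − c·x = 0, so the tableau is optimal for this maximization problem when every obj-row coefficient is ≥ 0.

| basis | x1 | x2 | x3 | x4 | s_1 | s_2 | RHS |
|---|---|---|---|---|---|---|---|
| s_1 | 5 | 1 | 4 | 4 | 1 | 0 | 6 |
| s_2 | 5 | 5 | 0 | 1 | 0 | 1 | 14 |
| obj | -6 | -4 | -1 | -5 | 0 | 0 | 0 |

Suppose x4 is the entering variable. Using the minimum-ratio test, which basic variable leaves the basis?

s_1

Column x4 entries and ratios — s_1: 6/4 = 3/2; s_2: 14/1 = 14.
Smallest ratio is 3/2 in the row of s_1, so s_1 leaves.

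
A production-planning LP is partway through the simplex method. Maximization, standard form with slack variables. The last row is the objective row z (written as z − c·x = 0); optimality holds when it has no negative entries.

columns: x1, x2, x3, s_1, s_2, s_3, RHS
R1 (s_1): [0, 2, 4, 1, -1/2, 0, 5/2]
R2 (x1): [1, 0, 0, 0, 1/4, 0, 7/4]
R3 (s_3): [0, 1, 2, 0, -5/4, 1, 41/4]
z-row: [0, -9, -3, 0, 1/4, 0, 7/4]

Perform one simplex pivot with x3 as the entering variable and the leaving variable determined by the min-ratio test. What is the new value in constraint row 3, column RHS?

Ratio test on column x3 — row 1: (5/2)/4 = 5/8; row 2: entry 0 ≤ 0; row 3: (41/4)/2 = 41/8. Minimum is 5/8 at row 1 (s_1 leaves); pivot element 4.
Divide row 1 by 4; eliminate column x3 from the other rows.
Row 3 update in column RHS: 41/4 − 2·(5/8) = 9.

9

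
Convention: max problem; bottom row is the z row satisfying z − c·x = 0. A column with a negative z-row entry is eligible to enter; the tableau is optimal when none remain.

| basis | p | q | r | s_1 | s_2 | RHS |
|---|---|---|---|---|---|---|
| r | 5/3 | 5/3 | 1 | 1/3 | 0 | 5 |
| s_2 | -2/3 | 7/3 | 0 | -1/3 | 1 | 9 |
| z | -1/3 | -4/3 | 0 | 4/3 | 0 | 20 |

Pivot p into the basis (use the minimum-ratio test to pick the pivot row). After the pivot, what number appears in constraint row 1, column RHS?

Ratio test on column p — row 1: 5/(5/3) = 3; row 2: entry -2/3 ≤ 0. Minimum is 3 at row 1 (r leaves); pivot element 5/3.
Divide row 1 by 5/3; eliminate column p from the other rows.
In the new row 1, the RHS entry is the old entry divided by the pivot: 5/(5/3) = 3.

3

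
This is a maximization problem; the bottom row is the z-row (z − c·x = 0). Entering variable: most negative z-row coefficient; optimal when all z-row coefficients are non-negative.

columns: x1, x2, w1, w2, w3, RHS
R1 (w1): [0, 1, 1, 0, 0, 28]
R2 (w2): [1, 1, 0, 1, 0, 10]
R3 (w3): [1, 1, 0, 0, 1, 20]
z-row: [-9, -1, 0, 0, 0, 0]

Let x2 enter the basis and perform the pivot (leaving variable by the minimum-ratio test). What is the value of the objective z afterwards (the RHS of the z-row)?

10

Ratio test on column x2 — row 1: 28/1 = 28; row 2: 10/1 = 10; row 3: 20/1 = 20. Minimum is 10 at row 2 (w2 leaves); pivot element 1.
Pivot on row 2; the z-row RHS becomes 0 − (-1)·10 = 10.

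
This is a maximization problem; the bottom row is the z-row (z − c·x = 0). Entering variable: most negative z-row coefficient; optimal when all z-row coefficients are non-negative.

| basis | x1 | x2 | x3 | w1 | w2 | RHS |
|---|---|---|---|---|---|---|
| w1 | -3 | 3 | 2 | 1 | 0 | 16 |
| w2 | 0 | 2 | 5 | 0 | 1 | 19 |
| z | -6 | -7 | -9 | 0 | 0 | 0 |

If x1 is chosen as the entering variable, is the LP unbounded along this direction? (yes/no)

Every constraint-row entry in column x1 is ≤ 0, so increasing x1 is unbounded.

yes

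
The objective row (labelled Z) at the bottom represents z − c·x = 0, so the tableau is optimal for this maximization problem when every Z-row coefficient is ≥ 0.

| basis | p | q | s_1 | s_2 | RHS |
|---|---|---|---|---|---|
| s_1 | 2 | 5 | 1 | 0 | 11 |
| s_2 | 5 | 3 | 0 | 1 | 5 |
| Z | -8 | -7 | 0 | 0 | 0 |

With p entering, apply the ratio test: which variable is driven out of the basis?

Column p entries and ratios — s_1: 11/2 = 11/2; s_2: 5/5 = 1.
Smallest ratio is 1 in the row of s_2, so s_2 leaves.

s_2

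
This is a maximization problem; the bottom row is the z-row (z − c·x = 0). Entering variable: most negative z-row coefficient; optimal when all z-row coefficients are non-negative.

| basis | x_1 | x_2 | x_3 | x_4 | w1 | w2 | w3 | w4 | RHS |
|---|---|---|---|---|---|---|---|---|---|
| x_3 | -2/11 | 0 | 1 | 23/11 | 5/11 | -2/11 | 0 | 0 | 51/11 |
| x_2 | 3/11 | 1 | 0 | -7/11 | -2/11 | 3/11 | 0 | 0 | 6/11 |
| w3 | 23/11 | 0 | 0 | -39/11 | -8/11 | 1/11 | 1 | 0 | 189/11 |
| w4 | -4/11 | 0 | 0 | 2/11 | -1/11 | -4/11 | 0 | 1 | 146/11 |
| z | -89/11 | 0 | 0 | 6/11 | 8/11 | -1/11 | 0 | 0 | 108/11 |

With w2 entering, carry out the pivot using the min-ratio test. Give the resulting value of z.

Ratio test on column w2 — row 1: entry -2/11 ≤ 0; row 2: (6/11)/(3/11) = 2; row 3: (189/11)/(1/11) = 189; row 4: entry -4/11 ≤ 0. Minimum is 2 at row 2 (x_2 leaves); pivot element 3/11.
Pivot on row 2; the z-row RHS becomes 108/11 − (-1/11)·2 = 10.

10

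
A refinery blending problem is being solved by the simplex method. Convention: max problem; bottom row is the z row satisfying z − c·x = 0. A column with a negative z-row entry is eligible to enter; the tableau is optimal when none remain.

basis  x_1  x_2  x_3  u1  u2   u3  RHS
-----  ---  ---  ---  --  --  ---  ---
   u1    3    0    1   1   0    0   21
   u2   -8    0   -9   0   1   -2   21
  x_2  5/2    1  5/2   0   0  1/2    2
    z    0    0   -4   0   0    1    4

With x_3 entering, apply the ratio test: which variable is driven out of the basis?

x_2

Column x_3 entries and ratios — u1: 21/1 = 21; u2: -9 ≤ 0, skip; x_2: 2/(5/2) = 4/5.
Smallest ratio is 4/5 in the row of x_2, so x_2 leaves.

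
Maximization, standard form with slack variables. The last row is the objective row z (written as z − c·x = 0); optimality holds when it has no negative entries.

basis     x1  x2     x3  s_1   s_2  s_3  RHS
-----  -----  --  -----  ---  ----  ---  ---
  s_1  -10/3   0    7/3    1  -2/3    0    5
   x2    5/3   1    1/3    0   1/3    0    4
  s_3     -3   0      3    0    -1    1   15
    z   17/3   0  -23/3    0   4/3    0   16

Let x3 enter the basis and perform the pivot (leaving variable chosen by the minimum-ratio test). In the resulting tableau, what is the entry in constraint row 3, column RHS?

Ratio test on column x3 — row 1: 5/(7/3) = 15/7; row 2: 4/(1/3) = 12; row 3: 15/3 = 5. Minimum is 15/7 at row 1 (s_1 leaves); pivot element 7/3.
Divide row 1 by 7/3; eliminate column x3 from the other rows.
Row 3 update in column RHS: 15 − 3·(15/7) = 60/7.

60/7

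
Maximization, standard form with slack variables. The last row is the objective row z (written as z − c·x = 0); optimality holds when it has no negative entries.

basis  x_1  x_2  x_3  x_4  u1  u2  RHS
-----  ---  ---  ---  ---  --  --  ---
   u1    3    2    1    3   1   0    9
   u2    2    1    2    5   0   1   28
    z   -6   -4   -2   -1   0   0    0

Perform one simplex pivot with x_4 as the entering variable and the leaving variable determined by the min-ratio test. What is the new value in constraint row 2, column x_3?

Ratio test on column x_4 — row 1: 9/3 = 3; row 2: 28/5 = 28/5. Minimum is 3 at row 1 (u1 leaves); pivot element 3.
Divide row 1 by 3; eliminate column x_4 from the other rows.
Row 2 update in column x_3: 2 − 5·(1/3) = 1/3.

1/3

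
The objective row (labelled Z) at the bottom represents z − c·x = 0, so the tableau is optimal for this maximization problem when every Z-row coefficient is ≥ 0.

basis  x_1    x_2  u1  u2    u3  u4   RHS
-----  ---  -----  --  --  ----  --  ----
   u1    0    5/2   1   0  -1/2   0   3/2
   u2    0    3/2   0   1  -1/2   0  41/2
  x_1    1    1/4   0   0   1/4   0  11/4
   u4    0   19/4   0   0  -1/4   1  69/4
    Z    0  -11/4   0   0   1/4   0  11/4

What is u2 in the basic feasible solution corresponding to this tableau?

u2 is basic (row 2); its value is the RHS of that row, 41/2.

41/2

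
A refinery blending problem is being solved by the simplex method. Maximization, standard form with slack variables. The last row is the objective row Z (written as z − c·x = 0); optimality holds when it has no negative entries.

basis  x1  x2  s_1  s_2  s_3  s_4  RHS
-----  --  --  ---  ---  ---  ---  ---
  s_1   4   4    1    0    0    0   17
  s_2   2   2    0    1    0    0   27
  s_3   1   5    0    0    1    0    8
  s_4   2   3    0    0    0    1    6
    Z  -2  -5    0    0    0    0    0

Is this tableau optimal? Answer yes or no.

no

The Z-row has a negative entry -5 in column x2, so it is not optimal.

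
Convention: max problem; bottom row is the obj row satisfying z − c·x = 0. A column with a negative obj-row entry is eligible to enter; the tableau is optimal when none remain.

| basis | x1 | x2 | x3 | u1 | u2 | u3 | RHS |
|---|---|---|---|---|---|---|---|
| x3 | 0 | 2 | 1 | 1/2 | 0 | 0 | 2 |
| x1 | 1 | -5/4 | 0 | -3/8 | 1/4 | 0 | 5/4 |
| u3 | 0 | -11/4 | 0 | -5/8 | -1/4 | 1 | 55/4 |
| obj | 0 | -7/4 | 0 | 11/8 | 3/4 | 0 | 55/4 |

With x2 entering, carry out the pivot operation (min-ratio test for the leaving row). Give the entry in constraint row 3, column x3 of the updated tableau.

11/8

Ratio test on column x2 — row 1: 2/2 = 1; row 2: entry -5/4 ≤ 0; row 3: entry -11/4 ≤ 0. Minimum is 1 at row 1 (x3 leaves); pivot element 2.
Divide row 1 by 2; eliminate column x2 from the other rows.
Row 3 update in column x3: 0 − (-11/4)·(1/2) = 11/8.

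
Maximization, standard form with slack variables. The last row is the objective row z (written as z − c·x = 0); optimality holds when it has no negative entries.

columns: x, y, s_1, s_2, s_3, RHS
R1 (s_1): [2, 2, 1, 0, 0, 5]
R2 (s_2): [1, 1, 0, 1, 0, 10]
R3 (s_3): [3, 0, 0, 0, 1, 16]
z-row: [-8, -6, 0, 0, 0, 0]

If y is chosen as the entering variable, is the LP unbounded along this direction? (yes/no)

Column y has positive entries in row(s) 1, 2, so the ratio test bounds it — not unbounded.

no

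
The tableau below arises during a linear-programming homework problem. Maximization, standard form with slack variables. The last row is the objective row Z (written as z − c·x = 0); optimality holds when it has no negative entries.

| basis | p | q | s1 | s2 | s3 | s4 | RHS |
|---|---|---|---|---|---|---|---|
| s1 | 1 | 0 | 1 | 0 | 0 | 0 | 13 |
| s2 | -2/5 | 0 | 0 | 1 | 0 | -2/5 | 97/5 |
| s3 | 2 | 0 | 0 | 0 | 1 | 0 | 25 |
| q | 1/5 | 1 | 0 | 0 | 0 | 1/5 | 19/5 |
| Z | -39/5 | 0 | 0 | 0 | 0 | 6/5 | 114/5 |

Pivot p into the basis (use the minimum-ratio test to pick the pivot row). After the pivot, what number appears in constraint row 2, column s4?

-2/5

Ratio test on column p — row 1: 13/1 = 13; row 2: entry -2/5 ≤ 0; row 3: 25/2 = 25/2; row 4: (19/5)/(1/5) = 19. Minimum is 25/2 at row 3 (s3 leaves); pivot element 2.
Divide row 3 by 2; eliminate column p from the other rows.
Row 2 update in column s4: -2/5 − (-2/5)·0 = -2/5.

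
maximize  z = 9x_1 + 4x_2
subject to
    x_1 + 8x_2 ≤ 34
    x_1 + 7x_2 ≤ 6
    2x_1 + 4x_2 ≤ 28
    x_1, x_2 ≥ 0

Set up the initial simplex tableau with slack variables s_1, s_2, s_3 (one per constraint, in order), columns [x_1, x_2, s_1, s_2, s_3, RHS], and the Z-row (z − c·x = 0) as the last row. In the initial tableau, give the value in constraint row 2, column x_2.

7

Constraint 2 has coefficient 7 on x_2.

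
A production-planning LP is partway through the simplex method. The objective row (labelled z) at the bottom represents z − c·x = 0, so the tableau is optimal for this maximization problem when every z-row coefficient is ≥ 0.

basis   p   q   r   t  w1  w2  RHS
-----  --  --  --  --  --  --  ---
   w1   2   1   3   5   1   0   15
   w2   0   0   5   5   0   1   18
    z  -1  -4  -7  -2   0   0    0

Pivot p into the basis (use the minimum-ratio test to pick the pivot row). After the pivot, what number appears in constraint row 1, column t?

5/2

Ratio test on column p — row 1: 15/2 = 15/2; row 2: entry 0 ≤ 0. Minimum is 15/2 at row 1 (w1 leaves); pivot element 2.
Divide row 1 by 2; eliminate column p from the other rows.
In the new row 1, the t entry is the old entry divided by the pivot: 5/2 = 5/2.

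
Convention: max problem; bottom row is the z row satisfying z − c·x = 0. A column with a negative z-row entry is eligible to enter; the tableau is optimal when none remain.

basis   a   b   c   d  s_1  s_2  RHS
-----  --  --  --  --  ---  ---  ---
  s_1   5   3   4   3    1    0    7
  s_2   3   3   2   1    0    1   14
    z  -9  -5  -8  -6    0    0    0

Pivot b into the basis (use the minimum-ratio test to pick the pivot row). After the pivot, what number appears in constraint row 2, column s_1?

-1

Ratio test on column b — row 1: 7/3 = 7/3; row 2: 14/3 = 14/3. Minimum is 7/3 at row 1 (s_1 leaves); pivot element 3.
Divide row 1 by 3; eliminate column b from the other rows.
Row 2 update in column s_1: 0 − 3·(1/3) = -1.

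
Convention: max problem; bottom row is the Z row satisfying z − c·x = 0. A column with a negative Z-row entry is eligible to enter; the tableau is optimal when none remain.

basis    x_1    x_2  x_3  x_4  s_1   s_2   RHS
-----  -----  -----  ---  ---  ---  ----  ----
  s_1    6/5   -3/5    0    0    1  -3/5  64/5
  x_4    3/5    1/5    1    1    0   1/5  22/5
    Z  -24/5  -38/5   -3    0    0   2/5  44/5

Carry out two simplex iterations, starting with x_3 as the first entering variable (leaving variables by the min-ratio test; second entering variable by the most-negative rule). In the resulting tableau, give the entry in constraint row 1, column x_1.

Ratio test on column x_3 — row 1: entry 0 ≤ 0; row 2: (22/5)/1 = 22/5. Minimum is 22/5 at row 2 (x_4 leaves); pivot element 1.
Divide row 2 by 1; eliminate column x_3 from the other rows.
Second iteration: most negative Z-row entry is -7 in column x_2, so x_2 enters.
Ratio test on column x_2 — row 1: entry -3/5 ≤ 0; row 2: (22/5)/(1/5) = 22. Minimum is 22 at row 2 (x_3 leaves); pivot element 1/5.
Divide row 2 by 1/5; eliminate column x_2 from the other rows.
After both pivots, the entry at constraint row 1, column x_1 is 3.

3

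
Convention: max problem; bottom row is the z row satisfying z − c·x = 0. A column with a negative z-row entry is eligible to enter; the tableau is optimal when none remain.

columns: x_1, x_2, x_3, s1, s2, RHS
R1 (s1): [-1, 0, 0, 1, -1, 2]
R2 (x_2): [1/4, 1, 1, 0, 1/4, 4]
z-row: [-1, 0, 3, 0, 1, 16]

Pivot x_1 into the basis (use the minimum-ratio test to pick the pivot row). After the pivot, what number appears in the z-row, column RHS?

32

Ratio test on column x_1 — row 1: entry -1 ≤ 0; row 2: 4/(1/4) = 16. Minimum is 16 at row 2 (x_2 leaves); pivot element 1/4.
Divide row 2 by 1/4; eliminate column x_1 from the other rows.
z-row update in column RHS: 16 − (-1)·16 = 32.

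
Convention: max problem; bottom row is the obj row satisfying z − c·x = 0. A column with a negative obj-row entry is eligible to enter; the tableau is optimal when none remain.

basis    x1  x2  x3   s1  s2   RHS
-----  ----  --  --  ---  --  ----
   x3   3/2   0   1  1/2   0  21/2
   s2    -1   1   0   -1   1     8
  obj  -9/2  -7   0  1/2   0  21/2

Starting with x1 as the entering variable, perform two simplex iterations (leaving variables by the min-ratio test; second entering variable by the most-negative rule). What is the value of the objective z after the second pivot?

Ratio test on column x1 — row 1: (21/2)/(3/2) = 7; row 2: entry -1 ≤ 0. Minimum is 7 at row 1 (x3 leaves); pivot element 3/2.
Pivot on row 1; the obj-row RHS becomes 21/2 − (-9/2)·7 = 42.
Next entering variable (most negative obj-row entry -7): x2.
Ratio test on column x2 — row 1: entry 0 ≤ 0; row 2: 15/1 = 15. Minimum is 15 at row 2 (s2 leaves); pivot element 1.
After the second pivot the obj-row RHS is 42 − (-7)·15 = 147.

147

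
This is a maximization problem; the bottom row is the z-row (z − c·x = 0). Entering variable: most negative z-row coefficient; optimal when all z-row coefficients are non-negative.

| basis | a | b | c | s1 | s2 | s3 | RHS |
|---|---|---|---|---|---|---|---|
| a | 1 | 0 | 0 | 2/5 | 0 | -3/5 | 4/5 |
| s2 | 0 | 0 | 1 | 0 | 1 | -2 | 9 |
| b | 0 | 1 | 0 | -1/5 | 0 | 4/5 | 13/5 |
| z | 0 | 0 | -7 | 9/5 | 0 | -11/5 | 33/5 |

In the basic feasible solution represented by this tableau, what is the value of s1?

0

s1 is not in the basis, so in the current basic feasible solution s1 = 0.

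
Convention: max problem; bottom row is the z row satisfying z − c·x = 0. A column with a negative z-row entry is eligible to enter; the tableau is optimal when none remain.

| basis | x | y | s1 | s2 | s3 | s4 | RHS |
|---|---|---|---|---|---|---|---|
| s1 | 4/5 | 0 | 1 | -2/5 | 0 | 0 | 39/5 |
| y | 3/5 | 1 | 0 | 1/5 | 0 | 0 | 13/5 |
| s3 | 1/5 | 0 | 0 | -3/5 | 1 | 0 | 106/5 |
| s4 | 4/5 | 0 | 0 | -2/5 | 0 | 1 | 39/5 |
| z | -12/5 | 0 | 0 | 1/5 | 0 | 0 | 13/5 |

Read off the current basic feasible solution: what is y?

13/5

y is basic (row 2); its value is the RHS of that row, 13/5.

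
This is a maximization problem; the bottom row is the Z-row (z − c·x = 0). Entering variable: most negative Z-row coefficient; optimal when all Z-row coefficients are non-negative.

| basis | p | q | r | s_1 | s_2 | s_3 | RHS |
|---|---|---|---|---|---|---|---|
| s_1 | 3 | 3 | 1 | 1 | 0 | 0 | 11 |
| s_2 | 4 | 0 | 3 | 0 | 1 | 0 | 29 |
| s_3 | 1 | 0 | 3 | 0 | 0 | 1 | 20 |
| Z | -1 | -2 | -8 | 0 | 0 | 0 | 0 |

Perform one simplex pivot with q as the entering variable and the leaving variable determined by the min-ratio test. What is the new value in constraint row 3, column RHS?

Ratio test on column q — row 1: 11/3 = 11/3; row 2: entry 0 ≤ 0; row 3: entry 0 ≤ 0. Minimum is 11/3 at row 1 (s_1 leaves); pivot element 3.
Divide row 1 by 3; eliminate column q from the other rows.
Row 3 update in column RHS: 20 − 0·(11/3) = 20.

20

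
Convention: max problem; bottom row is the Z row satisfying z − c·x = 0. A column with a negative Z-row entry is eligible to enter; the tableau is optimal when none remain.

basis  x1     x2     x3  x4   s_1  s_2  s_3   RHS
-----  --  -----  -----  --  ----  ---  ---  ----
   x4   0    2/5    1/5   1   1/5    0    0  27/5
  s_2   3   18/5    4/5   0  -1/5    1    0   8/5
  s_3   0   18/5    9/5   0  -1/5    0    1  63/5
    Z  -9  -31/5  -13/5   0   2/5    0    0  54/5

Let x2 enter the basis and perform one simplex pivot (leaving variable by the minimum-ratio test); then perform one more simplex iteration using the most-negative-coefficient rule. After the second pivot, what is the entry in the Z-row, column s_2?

Ratio test on column x2 — row 1: (27/5)/(2/5) = 27/2; row 2: (8/5)/(18/5) = 4/9; row 3: (63/5)/(18/5) = 7/2. Minimum is 4/9 at row 2 (s_2 leaves); pivot element 18/5.
Divide row 2 by 18/5; eliminate column x2 from the other rows.
Second iteration: most negative Z-row entry is -23/6 in column x1, so x1 enters.
Ratio test on column x1 — row 1: entry -1/3 ≤ 0; row 2: (4/9)/(5/6) = 8/15; row 3: entry -3 ≤ 0. Minimum is 8/15 at row 2 (x2 leaves); pivot element 5/6.
Divide row 2 by 5/6; eliminate column x1 from the other rows.
After both pivots, the entry at the Z-row, column s_2 is 3.

3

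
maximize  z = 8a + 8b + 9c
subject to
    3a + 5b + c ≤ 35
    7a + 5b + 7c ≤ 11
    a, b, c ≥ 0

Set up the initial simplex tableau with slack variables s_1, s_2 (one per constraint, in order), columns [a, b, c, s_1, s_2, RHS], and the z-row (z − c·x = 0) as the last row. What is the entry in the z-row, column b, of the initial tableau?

-8

The z-row carries the negated objective coefficients: the b entry is -8.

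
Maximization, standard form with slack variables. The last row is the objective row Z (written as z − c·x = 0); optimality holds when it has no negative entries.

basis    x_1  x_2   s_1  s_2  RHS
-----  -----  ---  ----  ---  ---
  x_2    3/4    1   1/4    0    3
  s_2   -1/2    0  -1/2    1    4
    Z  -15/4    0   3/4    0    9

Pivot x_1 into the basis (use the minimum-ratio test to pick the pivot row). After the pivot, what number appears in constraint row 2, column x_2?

Ratio test on column x_1 — row 1: 3/(3/4) = 4; row 2: entry -1/2 ≤ 0. Minimum is 4 at row 1 (x_2 leaves); pivot element 3/4.
Divide row 1 by 3/4; eliminate column x_1 from the other rows.
Row 2 update in column x_2: 0 − (-1/2)·(4/3) = 2/3.

2/3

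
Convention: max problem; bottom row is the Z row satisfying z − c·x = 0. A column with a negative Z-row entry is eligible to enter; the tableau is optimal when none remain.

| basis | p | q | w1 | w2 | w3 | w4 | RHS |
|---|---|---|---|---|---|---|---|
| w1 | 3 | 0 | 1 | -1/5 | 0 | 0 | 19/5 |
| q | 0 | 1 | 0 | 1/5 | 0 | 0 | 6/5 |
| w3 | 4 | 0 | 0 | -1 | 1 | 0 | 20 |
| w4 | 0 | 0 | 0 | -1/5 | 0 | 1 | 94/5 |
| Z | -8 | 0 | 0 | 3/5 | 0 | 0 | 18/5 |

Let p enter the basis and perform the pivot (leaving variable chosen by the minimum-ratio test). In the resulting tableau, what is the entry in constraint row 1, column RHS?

19/15

Ratio test on column p — row 1: (19/5)/3 = 19/15; row 2: entry 0 ≤ 0; row 3: 20/4 = 5; row 4: entry 0 ≤ 0. Minimum is 19/15 at row 1 (w1 leaves); pivot element 3.
Divide row 1 by 3; eliminate column p from the other rows.
In the new row 1, the RHS entry is the old entry divided by the pivot: (19/5)/3 = 19/15.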